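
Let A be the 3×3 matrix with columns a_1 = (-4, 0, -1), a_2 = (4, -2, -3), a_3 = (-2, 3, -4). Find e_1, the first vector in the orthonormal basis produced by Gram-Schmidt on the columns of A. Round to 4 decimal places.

a_1 = (-4, 0, -1); ‖a_1‖ = 4.1231, so e_1 = (-0.9701, 0.0000, -0.2425).

e_1 = (-0.9701, 0.0000, -0.2425)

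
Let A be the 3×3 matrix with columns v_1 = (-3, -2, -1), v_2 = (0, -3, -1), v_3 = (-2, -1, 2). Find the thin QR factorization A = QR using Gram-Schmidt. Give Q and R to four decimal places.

e_1 = v_1/‖v_1‖ = (-3, -2, -1)/3.7417 = (-0.8018, -0.5345, -0.2673).
r_{12} = e_1·v_2 = 1.8708.
u_2 = v_2 − 1.8708·e_1 = (1.5000, -2.0000, -0.5000).
‖u_2‖ = 2.5495, so e_2 = (0.5883, -0.7845, -0.1961).
r_{13} = e_1·v_3 = 1.6036; r_{23} = e_2·v_3 = -0.7845.
u_3 = v_3 − 1.6036·e_1 + 0.7845·e_2 = (-0.2527, -0.7582, 2.2747).
‖u_3‖ = 2.4111, so e_3 = (-0.1048, -0.3145, 0.9435).

Q = [[-0.8018, 0.5883, -0.1048], [-0.5345, -0.7845, -0.3145], [-0.2673, -0.1961, 0.9435]], R = [[3.7417, 1.8708, 1.6036], [0.0000, 2.5495, -0.7845], [0.0000, 0.0000, 2.4111]]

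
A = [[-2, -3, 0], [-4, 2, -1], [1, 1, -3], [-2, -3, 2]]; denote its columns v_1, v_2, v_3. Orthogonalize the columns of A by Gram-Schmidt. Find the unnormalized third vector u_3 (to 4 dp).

v_1 = (-2, -4, 1, -2); ‖v_1‖ = 5.0000, so e_1 = (-0.4000, -0.8000, 0.2000, -0.4000).
e_1·v_2 = (-0.4000)·(-3) + (-0.8000)·2 + 0.2000·1 + (-0.4000)·(-3) = 1.0000.
u_2 = v_2 − 1.0000·e_1 = (-2.6000, 2.8000, 0.8000, -2.6000).
‖u_2‖ = 4.6904, so e_2 = (-0.5543, 0.5970, 0.1706, -0.5543).
e_1·v_3 = (-0.4000)·0 + (-0.8000)·(-1) + 0.2000·(-3) + (-0.4000)·2 = -0.6000; e_2·v_3 = (-0.5543)·0 + 0.5970·(-1) + 0.1706·(-3) + (-0.5543)·2 = -2.2173.
u_3 = v_3 + 0.6000·e_1 + 2.2173·e_2 = (-1.4691, -0.1564, -2.5018, 0.5309).

u_3 = (-1.4691, -0.1564, -2.5018, 0.5309)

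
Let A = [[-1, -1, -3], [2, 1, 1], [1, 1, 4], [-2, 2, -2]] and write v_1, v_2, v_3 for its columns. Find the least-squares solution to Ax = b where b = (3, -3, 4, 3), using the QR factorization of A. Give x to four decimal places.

x = (-2.3038, 0.0423, 0.9260)

v_1 = (-1, 2, 1, -2); ‖v_1‖ = 3.1623, so q_1 = (-0.3162, 0.6325, 0.3162, -0.6325).
q_1·v_2 = (-0.3162)·(-1) + 0.6325·1 + 0.3162·1 + (-0.6325)·2 = 0.0000.
u_2 = v_2 + 0.0000·q_1 = (-1.0000, 1.0000, 1.0000, 2.0000).
‖u_2‖ = 2.6458, so q_2 = (-0.3780, 0.3780, 0.3780, 0.7559).
q_1·v_3 = (-0.3162)·(-3) + 0.6325·1 + 0.3162·4 + (-0.6325)·(-2) = 4.1110; q_2·v_3 = (-0.3780)·(-3) + 0.3780·1 + 0.3780·4 + 0.7559·(-2) = 1.5119.
u_3 = v_3 − 4.1110·q_1 − 1.5119·q_2 = (-1.1286, -2.1714, 2.1286, -0.5429).
‖u_3‖ = 3.2885, so q_3 = (-0.3432, -0.6603, 0.6473, -0.1651).
Qᵀb = (-3.4785, 1.5119, 3.0452).
Back-substitute: x_3 = 3.0452/3.2885 = 0.9260.
x_2 = (1.5119 − 1.5119·0.9260)/2.6458 = 0.0423.
x_1 = (-3.4785 + 0.0000·0.0423 − 4.1110·0.9260)/3.1623 = -2.3038.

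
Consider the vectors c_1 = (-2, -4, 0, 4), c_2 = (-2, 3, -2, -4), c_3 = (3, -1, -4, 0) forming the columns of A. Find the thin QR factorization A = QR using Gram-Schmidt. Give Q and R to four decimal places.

Q = [[-0.3333, -0.8085, 0.4808], [-0.6667, 0.0808, -0.2327], [0.0000, -0.4851, -0.8453], [0.6667, -0.3234, 0.0078]], R = [[6.0000, -4.0000, -0.3333], [0.0000, 4.1231, -0.5659], [0.0000, 0.0000, 5.0565]]

c_1 = (-2, -4, 0, 4); ‖c_1‖ = 6.0000, so e_1 = (-0.3333, -0.6667, 0.0000, 0.6667).
e_1·c_2 = (-0.3333)·(-2) + (-0.6667)·3 + 0.0000·(-2) + 0.6667·(-4) = -4.0000.
u_2 = c_2 + 4.0000·e_1 = (-3.3333, 0.3333, -2.0000, -1.3333).
‖u_2‖ = 4.1231, so e_2 = (-0.8085, 0.0808, -0.4851, -0.3234).
e_1·c_3 = (-0.3333)·3 + (-0.6667)·(-1) + 0.0000·(-4) + 0.6667·0 = -0.3333; e_2·c_3 = (-0.8085)·3 + 0.0808·(-1) + (-0.4851)·(-4) + (-0.3234)·0 = -0.5659.
u_3 = c_3 + 0.3333·e_1 + 0.5659·e_2 = (2.4314, -1.1765, -4.2745, 0.0392).
‖u_3‖ = 5.0565, so e_3 = (0.4808, -0.2327, -0.8453, 0.0078).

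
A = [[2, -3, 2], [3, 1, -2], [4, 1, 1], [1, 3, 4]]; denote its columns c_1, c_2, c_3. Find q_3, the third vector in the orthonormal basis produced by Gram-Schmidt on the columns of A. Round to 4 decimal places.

c_1 = (2, 3, 4, 1); ‖c_1‖ = 5.4772, so q_1 = (0.3651, 0.5477, 0.7303, 0.1826).
q_1·c_2 = 0.3651·(-3) + 0.5477·1 + 0.7303·1 + 0.1826·3 = 0.7303.
u_2 = c_2 − 0.7303·q_1 = (-3.2667, 0.6000, 0.4667, 2.8667).
‖u_2‖ = 4.4121, so q_2 = (-0.7404, 0.1360, 0.1058, 0.6497).
q_1·c_3 = 0.3651·2 + 0.5477·(-2) + 0.7303·1 + 0.1826·4 = 1.0954; q_2·c_3 = (-0.7404)·2 + 0.1360·(-2) + 0.1058·1 + 0.6497·4 = 0.9519.
u_3 = c_3 − 1.0954·q_1 − 0.9519·q_2 = (2.3048, -2.7295, 0.0993, 3.1815).
‖u_3‖ = 4.7848, so q_3 = (0.4817, -0.5704, 0.0208, 0.6649).

q_3 = (0.4817, -0.5704, 0.0208, 0.6649)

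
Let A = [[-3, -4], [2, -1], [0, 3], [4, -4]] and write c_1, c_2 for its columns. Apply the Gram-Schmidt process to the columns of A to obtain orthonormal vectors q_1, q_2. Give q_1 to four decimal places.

c_1 = (-3, 2, 0, 4); ‖c_1‖ = 5.3852, so q_1 = (-0.5571, 0.3714, 0.0000, 0.7428).

q_1 = (-0.5571, 0.3714, 0.0000, 0.7428)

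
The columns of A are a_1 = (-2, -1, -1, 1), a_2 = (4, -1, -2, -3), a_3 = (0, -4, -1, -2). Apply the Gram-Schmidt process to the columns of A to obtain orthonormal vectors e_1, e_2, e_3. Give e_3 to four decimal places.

e_1 = a_1/‖a_1‖ = (-2, -1, -1, 1)/2.6458 = (-0.7559, -0.3780, -0.3780, 0.3780).
r_{12} = e_1·a_2 = -3.0237.
u_2 = a_2 + 3.0237·e_1 = (1.7143, -2.1429, -3.1429, -1.8571).
‖u_2‖ = 4.5670, so e_2 = (0.3754, -0.4692, -0.6882, -0.4066).
r_{13} = e_1·a_3 = 1.1339; r_{23} = e_2·a_3 = 3.3783.
u_3 = a_3 − 1.1339·e_1 − 3.3783·e_2 = (-0.4110, -1.9863, 1.7534, -1.0548).
‖u_3‖ = 2.8812, so e_3 = (-0.1426, -0.6894, 0.6086, -0.3661).

e_3 = (-0.1426, -0.6894, 0.6086, -0.3661)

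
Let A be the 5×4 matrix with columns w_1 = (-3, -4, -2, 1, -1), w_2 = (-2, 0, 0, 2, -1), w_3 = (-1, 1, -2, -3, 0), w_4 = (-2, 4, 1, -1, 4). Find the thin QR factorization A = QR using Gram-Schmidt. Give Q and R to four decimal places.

Q = [[-0.5388, -0.4467, -0.4829, -0.4179], [-0.7184, 0.4595, 0.4886, 0.0111], [-0.3592, 0.2298, -0.4629, 0.1729], [0.1796, 0.6765, -0.5458, 0.0277], [-0.1796, -0.2808, -0.1257, 0.8914]], R = [[5.5678, 1.6164, 0.0000, -3.0533], [0.0000, 2.5273, -1.5827, 1.1615], [0.0000, 0.0000, 3.5348, 2.5004], [0.0000, 0.0000, 0.0000, 4.5909]]

w_1 = (-3, -4, -2, 1, -1); ‖w_1‖ = 5.5678, so e_1 = (-0.5388, -0.7184, -0.3592, 0.1796, -0.1796).
e_1·w_2 = (-0.5388)·(-2) + (-0.7184)·0 + (-0.3592)·0 + 0.1796·2 + (-0.1796)·(-1) = 1.6164.
u_2 = w_2 − 1.6164·e_1 = (-1.1290, 1.1613, 0.5806, 1.7097, -0.7097).
‖u_2‖ = 2.5273, so e_2 = (-0.4467, 0.4595, 0.2298, 0.6765, -0.2808).
e_1·w_3 = (-0.5388)·(-1) + (-0.7184)·1 + (-0.3592)·(-2) + 0.1796·(-3) + (-0.1796)·0 = 0.0000; e_2·w_3 = (-0.4467)·(-1) + 0.4595·1 + 0.2298·(-2) + 0.6765·(-3) + (-0.2808)·0 = -1.5827.
u_3 = w_3 + 0.0000·e_1 + 1.5827·e_2 = (-1.7071, 1.7273, -1.6364, -1.9293, -0.4444).
‖u_3‖ = 3.5348, so e_3 = (-0.4829, 0.4886, -0.4629, -0.5458, -0.1257).
e_1·w_4 = (-0.5388)·(-2) + (-0.7184)·4 + (-0.3592)·1 + 0.1796·(-1) + (-0.1796)·4 = -3.0533; e_2·w_4 = (-0.4467)·(-2) + 0.4595·4 + 0.2298·1 + 0.6765·(-1) + (-0.2808)·4 = 1.1615; e_3·w_4 = (-0.4829)·(-2) + 0.4886·4 + (-0.4629)·1 + (-0.5458)·(-1) + (-0.1257)·4 = 2.5004.
u_4 = w_4 + 3.0533·e_1 − 1.1615·e_2 − 2.5004·e_3 = (-1.9188, 0.0509, 0.7939, 0.1273, 4.0922).
‖u_4‖ = 4.5909, so e_4 = (-0.4179, 0.0111, 0.1729, 0.0277, 0.8914).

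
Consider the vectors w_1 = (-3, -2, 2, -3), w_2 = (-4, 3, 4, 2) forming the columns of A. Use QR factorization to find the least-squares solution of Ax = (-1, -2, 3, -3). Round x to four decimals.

x = (0.8662, -0.0651)

w_1 = (-3, -2, 2, -3); ‖w_1‖ = 5.0990, so e_1 = (-0.5883, -0.3922, 0.3922, -0.5883).
e_1·w_2 = (-0.5883)·(-4) + (-0.3922)·3 + 0.3922·4 + (-0.5883)·2 = 1.5689.
u_2 = w_2 − 1.5689·e_1 = (-3.0769, 3.6154, 3.3846, 2.9231).
‖u_2‖ = 6.5222, so e_2 = (-0.4718, 0.5543, 0.5189, 0.4482).
Qᵀb = (4.3146, -0.4246).
Back-substitute: x_2 = -0.4246/6.5222 = -0.0651.
x_1 = (4.3146 − 1.5689·(-0.0651))/5.0990 = 0.8662.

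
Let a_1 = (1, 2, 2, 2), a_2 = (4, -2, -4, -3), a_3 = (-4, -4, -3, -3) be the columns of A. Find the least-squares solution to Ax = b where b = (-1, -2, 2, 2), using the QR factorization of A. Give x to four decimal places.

q_1 = a_1/‖a_1‖ = (1, 2, 2, 2)/3.6056 = (0.2774, 0.5547, 0.5547, 0.5547).
r_{12} = q_1·a_2 = -3.8829.
u_2 = a_2 + 3.8829·q_1 = (5.0769, 0.1538, -1.8462, -0.8462).
‖u_2‖ = 5.4702, so q_2 = (0.9281, 0.0281, -0.3375, -0.1547).
r_{13} = q_1·a_3 = -6.6564; r_{23} = q_2·a_3 = -2.3484.
u_3 = a_3 + 6.6564·q_1 + 2.3484·q_2 = (0.0257, -0.2416, -0.1003, 0.3290).
‖u_3‖ = 0.4212, so q_3 = (0.0610, -0.5738, -0.2380, 0.7813).
Qᵀb = (0.8321, -1.9687, 2.1730).
Back-substitute: x_3 = 2.1730/0.4212 = 5.1594.
x_2 = (-1.9687 + 2.3484·5.1594)/5.4702 = 1.8551.
x_1 = (0.8321 + 3.8829·1.8551 + 6.6564·5.1594)/3.6056 = 11.7536.

x = (11.7536, 1.8551, 5.1594)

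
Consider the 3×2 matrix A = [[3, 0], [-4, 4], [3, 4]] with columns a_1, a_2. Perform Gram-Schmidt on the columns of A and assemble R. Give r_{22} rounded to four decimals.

a_1 = (3, -4, 3); ‖a_1‖ = 5.8310, so q_1 = (0.5145, -0.6860, 0.5145).
q_1·a_2 = 0.5145·0 + (-0.6860)·4 + 0.5145·4 = -0.6860.
u_2 = a_2 + 0.6860·q_1 = (0.3529, 3.5294, 4.3529).
r_{22} = ‖u_2‖ = 5.6151.

r_{22} = 5.6151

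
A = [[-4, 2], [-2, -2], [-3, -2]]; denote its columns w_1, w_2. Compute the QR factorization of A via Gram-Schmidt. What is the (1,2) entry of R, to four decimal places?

w_1 = (-4, -2, -3); ‖w_1‖ = 5.3852, so q_1 = (-0.7428, -0.3714, -0.5571).
r_{12} = q_1·w_2 = 0.3714.

r_{12} = 0.3714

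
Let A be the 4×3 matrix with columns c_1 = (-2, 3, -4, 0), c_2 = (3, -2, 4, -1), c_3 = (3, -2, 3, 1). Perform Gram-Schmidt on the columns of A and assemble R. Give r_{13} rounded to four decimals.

r_{13} = -4.4567

c_1 = (-2, 3, -4, 0); ‖c_1‖ = 5.3852, so q_1 = (-0.3714, 0.5571, -0.7428, 0.0000).
r_{13} = q_1·c_3 = -4.4567.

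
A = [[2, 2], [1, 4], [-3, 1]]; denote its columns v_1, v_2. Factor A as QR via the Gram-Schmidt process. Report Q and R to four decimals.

Q = [[0.5345, 0.2933], [0.2673, 0.8311], [-0.8018, 0.4726]], R = [[3.7417, 1.3363], [0.0000, 4.3834]]

e_1 = v_1/‖v_1‖ = (2, 1, -3)/3.7417 = (0.5345, 0.2673, -0.8018).
r_{12} = e_1·v_2 = 1.3363.
u_2 = v_2 − 1.3363·e_1 = (1.2857, 3.6429, 2.0714).
‖u_2‖ = 4.3834, so e_2 = (0.2933, 0.8311, 0.4726).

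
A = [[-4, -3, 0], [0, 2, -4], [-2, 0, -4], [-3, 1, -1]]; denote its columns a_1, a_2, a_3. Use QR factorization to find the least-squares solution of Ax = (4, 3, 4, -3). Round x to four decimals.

x = (0.7600, -2.1600, -1.6000)

a_1 = (-4, 0, -2, -3); ‖a_1‖ = 5.3852, so q_1 = (-0.7428, 0.0000, -0.3714, -0.5571).
q_1·a_2 = (-0.7428)·(-3) + 0.0000·2 + (-0.3714)·0 + (-0.5571)·1 = 1.6713.
u_2 = a_2 − 1.6713·q_1 = (-1.7586, 2.0000, 0.6207, 1.9310).
‖u_2‖ = 3.3477, so q_2 = (-0.5253, 0.5974, 0.1854, 0.5768).
q_1·a_3 = (-0.7428)·0 + 0.0000·(-4) + (-0.3714)·(-4) + (-0.5571)·(-1) = 2.0426; q_2·a_3 = (-0.5253)·0 + 0.5974·(-4) + 0.1854·(-4) + 0.5768·(-1) = -3.7082.
u_3 = a_3 − 2.0426·q_1 + 3.7082·q_2 = (-0.4308, -1.7846, -2.5538, 2.2769).
‖u_3‖ = 3.8829, so q_3 = (-0.1109, -0.4596, -0.6577, 0.5864).
Qᵀb = (-2.7854, -1.2979, -6.2126).
Back-substitute: x_3 = -6.2126/3.8829 = -1.6000.
x_2 = (-1.2979 + 3.7082·(-1.6000))/3.3477 = -2.1600.
x_1 = (-2.7854 − 1.6713·(-2.1600) − 2.0426·(-1.6000))/5.3852 = 0.7600.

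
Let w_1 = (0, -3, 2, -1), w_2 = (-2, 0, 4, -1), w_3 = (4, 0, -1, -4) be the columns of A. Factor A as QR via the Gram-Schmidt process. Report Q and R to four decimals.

e_1 = w_1/‖w_1‖ = (0, -3, 2, -1)/3.7417 = (0.0000, -0.8018, 0.5345, -0.2673).
r_{12} = e_1·w_2 = 2.4054.
u_2 = w_2 − 2.4054·e_1 = (-2.0000, 1.9286, 2.7143, -0.3571).
‖u_2‖ = 3.9005, so e_2 = (-0.5127, 0.4944, 0.6959, -0.0916).
r_{13} = e_1·w_3 = 0.5345; r_{23} = e_2·w_3 = -2.3806.
u_3 = w_3 − 0.5345·e_1 + 2.3806·e_2 = (2.7793, 1.6056, 0.3709, -4.0751).
‖u_3‖ = 5.2007, so e_3 = (0.5344, 0.3087, 0.0713, -0.7836).

Q = [[0.0000, -0.5127, 0.5344], [-0.8018, 0.4944, 0.3087], [0.5345, 0.6959, 0.0713], [-0.2673, -0.0916, -0.7836]], R = [[3.7417, 2.4054, 0.5345], [0.0000, 3.9005, -2.3806], [0.0000, 0.0000, 5.2007]]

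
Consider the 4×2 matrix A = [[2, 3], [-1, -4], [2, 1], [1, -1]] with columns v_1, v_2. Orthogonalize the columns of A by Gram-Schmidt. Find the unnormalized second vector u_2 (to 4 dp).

q_1 = v_1/‖v_1‖ = (2, -1, 2, 1)/3.1623 = (0.6325, -0.3162, 0.6325, 0.3162).
r_{12} = q_1·v_2 = 3.4785.
u_2 = v_2 − 3.4785·q_1 = (0.8000, -2.9000, -1.2000, -2.1000).

u_2 = (0.8000, -2.9000, -1.2000, -2.1000)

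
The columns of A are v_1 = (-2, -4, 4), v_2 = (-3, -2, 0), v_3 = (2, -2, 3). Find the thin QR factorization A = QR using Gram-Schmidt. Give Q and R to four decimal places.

v_1 = (-2, -4, 4); ‖v_1‖ = 6.0000, so q_1 = (-0.3333, -0.6667, 0.6667).
q_1·v_2 = (-0.3333)·(-3) + (-0.6667)·(-2) + 0.6667·0 = 2.3333.
u_2 = v_2 − 2.3333·q_1 = (-2.2222, -0.4444, -1.5556).
‖u_2‖ = 2.7487, so q_2 = (-0.8085, -0.1617, -0.5659).
q_1·v_3 = (-0.3333)·2 + (-0.6667)·(-2) + 0.6667·3 = 2.6667; q_2·v_3 = (-0.8085)·2 + (-0.1617)·(-2) + (-0.5659)·3 = -2.9913.
u_3 = v_3 − 2.6667·q_1 + 2.9913·q_2 = (0.4706, -0.7059, -0.4706).
‖u_3‖ = 0.9701, so q_3 = (0.4851, -0.7276, -0.4851).

Q = [[-0.3333, -0.8085, 0.4851], [-0.6667, -0.1617, -0.7276], [0.6667, -0.5659, -0.4851]], R = [[6.0000, 2.3333, 2.6667], [0.0000, 2.7487, -2.9913], [0.0000, 0.0000, 0.9701]]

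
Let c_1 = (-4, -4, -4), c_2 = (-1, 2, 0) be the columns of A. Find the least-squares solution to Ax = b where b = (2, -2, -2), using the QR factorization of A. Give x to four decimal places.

x = (0.0714, -1.1429)

q_1 = c_1/‖c_1‖ = (-4, -4, -4)/6.9282 = (-0.5774, -0.5774, -0.5774).
r_{12} = q_1·c_2 = -0.5774.
u_2 = c_2 + 0.5774·q_1 = (-1.3333, 1.6667, -0.3333).
‖u_2‖ = 2.1602, so q_2 = (-0.6172, 0.7715, -0.1543).
Qᵀb = (1.1547, -2.4689).
Back-substitute: x_2 = -2.4689/2.1602 = -1.1429.
x_1 = (1.1547 + 0.5774·(-1.1429))/6.9282 = 0.0714.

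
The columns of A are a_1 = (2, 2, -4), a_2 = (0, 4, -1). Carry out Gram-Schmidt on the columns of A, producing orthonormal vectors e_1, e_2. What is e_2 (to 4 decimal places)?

a_1 = (2, 2, -4); ‖a_1‖ = 4.8990, so e_1 = (0.4082, 0.4082, -0.8165).
e_1·a_2 = 0.4082·0 + 0.4082·4 + (-0.8165)·(-1) = 2.4495.
u_2 = a_2 − 2.4495·e_1 = (-1.0000, 3.0000, 1.0000).
‖u_2‖ = 3.3166, so e_2 = (-0.3015, 0.9045, 0.3015).

e_2 = (-0.3015, 0.9045, 0.3015)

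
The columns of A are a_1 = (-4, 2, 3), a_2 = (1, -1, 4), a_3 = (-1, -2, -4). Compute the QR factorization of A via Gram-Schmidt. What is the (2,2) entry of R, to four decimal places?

q_1 = a_1/‖a_1‖ = (-4, 2, 3)/5.3852 = (-0.7428, 0.3714, 0.5571).
r_{12} = q_1·a_2 = 1.1142.
u_2 = a_2 − 1.1142·q_1 = (1.8276, -1.4138, 3.3793).
r_{22} = ‖u_2‖ = 4.0937.

r_{22} = 4.0937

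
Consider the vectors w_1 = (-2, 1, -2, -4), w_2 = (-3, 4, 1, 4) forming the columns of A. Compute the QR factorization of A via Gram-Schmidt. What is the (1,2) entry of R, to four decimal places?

r_{12} = -1.6000

w_1 = (-2, 1, -2, -4); ‖w_1‖ = 5.0000, so q_1 = (-0.4000, 0.2000, -0.4000, -0.8000).
r_{12} = q_1·w_2 = -1.6000.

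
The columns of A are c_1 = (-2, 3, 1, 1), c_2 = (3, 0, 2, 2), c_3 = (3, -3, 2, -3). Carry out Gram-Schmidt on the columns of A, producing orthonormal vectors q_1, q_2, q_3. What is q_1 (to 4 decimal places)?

q_1 = (-0.5164, 0.7746, 0.2582, 0.2582)

c_1 = (-2, 3, 1, 1); ‖c_1‖ = 3.8730, so q_1 = (-0.5164, 0.7746, 0.2582, 0.2582).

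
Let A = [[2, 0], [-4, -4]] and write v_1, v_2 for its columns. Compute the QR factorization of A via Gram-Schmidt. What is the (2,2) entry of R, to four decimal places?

r_{22} = 1.7889

v_1 = (2, -4); ‖v_1‖ = 4.4721, so q_1 = (0.4472, -0.8944).
q_1·v_2 = 0.4472·0 + (-0.8944)·(-4) = 3.5777.
u_2 = v_2 − 3.5777·q_1 = (-1.6000, -0.8000).
r_{22} = ‖u_2‖ = 1.7889.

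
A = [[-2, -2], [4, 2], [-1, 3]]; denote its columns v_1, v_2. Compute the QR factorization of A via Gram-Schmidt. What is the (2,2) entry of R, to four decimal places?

v_1 = (-2, 4, -1); ‖v_1‖ = 4.5826, so q_1 = (-0.4364, 0.8729, -0.2182).
q_1·v_2 = (-0.4364)·(-2) + 0.8729·2 + (-0.2182)·3 = 1.9640.
u_2 = v_2 − 1.9640·q_1 = (-1.1429, 0.2857, 3.4286).
r_{22} = ‖u_2‖ = 3.6253.

r_{22} = 3.6253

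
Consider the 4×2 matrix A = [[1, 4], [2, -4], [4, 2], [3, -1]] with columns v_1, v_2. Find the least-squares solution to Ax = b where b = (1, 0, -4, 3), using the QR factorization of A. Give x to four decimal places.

q_1 = v_1/‖v_1‖ = (1, 2, 4, 3)/5.4772 = (0.1826, 0.3651, 0.7303, 0.5477).
r_{12} = q_1·v_2 = 0.1826.
u_2 = v_2 − 0.1826·q_1 = (3.9667, -4.0667, 1.8667, -1.1000).
‖u_2‖ = 6.0800, so q_2 = (0.6524, -0.6689, 0.3070, -0.1809).
Qᵀb = (-1.0954, -1.1184).
Back-substitute: x_2 = -1.1184/6.0800 = -0.1839.
x_1 = (-1.0954 − 0.1826·(-0.1839))/5.4772 = -0.1939.

x = (-0.1939, -0.1839)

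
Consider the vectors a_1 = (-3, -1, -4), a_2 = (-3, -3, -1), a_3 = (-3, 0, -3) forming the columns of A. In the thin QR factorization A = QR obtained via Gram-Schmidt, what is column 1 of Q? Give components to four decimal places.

q_1 = (-0.5883, -0.1961, -0.7845)

a_1 = (-3, -1, -4); ‖a_1‖ = 5.0990, so q_1 = (-0.5883, -0.1961, -0.7845).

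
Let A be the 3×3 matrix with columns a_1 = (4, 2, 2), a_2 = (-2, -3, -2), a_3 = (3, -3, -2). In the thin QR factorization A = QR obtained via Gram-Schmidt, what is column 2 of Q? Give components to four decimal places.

e_2 = (0.5345, -0.8018, -0.2673)

a_1 = (4, 2, 2); ‖a_1‖ = 4.8990, so e_1 = (0.8165, 0.4082, 0.4082).
e_1·a_2 = 0.8165·(-2) + 0.4082·(-3) + 0.4082·(-2) = -3.6742.
u_2 = a_2 + 3.6742·e_1 = (1.0000, -1.5000, -0.5000).
‖u_2‖ = 1.8708, so e_2 = (0.5345, -0.8018, -0.2673).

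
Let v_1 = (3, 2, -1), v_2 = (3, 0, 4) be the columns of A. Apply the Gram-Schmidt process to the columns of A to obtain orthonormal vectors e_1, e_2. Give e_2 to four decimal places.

e_2 = (0.4003, -0.1482, 0.9043)

v_1 = (3, 2, -1); ‖v_1‖ = 3.7417, so e_1 = (0.8018, 0.5345, -0.2673).
e_1·v_2 = 0.8018·3 + 0.5345·0 + (-0.2673)·4 = 1.3363.
u_2 = v_2 − 1.3363·e_1 = (1.9286, -0.7143, 4.3571).
‖u_2‖ = 4.8181, so e_2 = (0.4003, -0.1482, 0.9043).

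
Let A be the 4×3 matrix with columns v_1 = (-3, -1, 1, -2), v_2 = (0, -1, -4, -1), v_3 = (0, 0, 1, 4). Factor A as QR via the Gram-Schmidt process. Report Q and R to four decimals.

v_1 = (-3, -1, 1, -2); ‖v_1‖ = 3.8730, so e_1 = (-0.7746, -0.2582, 0.2582, -0.5164).
e_1·v_2 = (-0.7746)·0 + (-0.2582)·(-1) + 0.2582·(-4) + (-0.5164)·(-1) = -0.2582.
u_2 = v_2 + 0.2582·e_1 = (-0.2000, -1.0667, -3.9333, -1.1333).
‖u_2‖ = 4.2348, so e_2 = (-0.0472, -0.2519, -0.9288, -0.2676).
e_1·v_3 = (-0.7746)·0 + (-0.2582)·0 + 0.2582·1 + (-0.5164)·4 = -1.8074; e_2·v_3 = (-0.0472)·0 + (-0.2519)·0 + (-0.9288)·1 + (-0.2676)·4 = -1.9993.
u_3 = v_3 + 1.8074·e_1 + 1.9993·e_2 = (-1.4944, -0.9703, -0.3903, 2.5316).
‖u_3‖ = 3.1203, so e_3 = (-0.4789, -0.3110, -0.1251, 0.8113).

Q = [[-0.7746, -0.0472, -0.4789], [-0.2582, -0.2519, -0.3110], [0.2582, -0.9288, -0.1251], [-0.5164, -0.2676, 0.8113]], R = [[3.8730, -0.2582, -1.8074], [0.0000, 4.2348, -1.9993], [0.0000, 0.0000, 3.1203]]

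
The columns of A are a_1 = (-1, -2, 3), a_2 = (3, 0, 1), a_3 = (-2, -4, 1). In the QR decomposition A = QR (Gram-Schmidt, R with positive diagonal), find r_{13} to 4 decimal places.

r_{13} = 3.4744

e_1 = a_1/‖a_1‖ = (-1, -2, 3)/3.7417 = (-0.2673, -0.5345, 0.8018).
r_{13} = e_1·a_3 = 3.4744.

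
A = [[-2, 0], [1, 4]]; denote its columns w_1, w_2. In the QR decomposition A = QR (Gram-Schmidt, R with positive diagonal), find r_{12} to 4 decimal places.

r_{12} = 1.7889

w_1 = (-2, 1); ‖w_1‖ = 2.2361, so q_1 = (-0.8944, 0.4472).
r_{12} = q_1·w_2 = 1.7889.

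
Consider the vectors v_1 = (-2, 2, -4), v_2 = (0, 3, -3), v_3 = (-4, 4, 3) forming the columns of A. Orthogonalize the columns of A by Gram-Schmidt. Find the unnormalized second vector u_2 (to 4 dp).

v_1 = (-2, 2, -4); ‖v_1‖ = 4.8990, so e_1 = (-0.4082, 0.4082, -0.8165).
e_1·v_2 = (-0.4082)·0 + 0.4082·3 + (-0.8165)·(-3) = 3.6742.
u_2 = v_2 − 3.6742·e_1 = (1.5000, 1.5000, 0.0000).

u_2 = (1.5000, 1.5000, 0.0000)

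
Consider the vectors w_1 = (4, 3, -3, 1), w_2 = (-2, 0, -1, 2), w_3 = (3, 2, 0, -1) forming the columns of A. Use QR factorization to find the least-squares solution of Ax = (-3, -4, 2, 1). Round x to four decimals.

q_1 = w_1/‖w_1‖ = (4, 3, -3, 1)/5.9161 = (0.6761, 0.5071, -0.5071, 0.1690).
r_{12} = q_1·w_2 = -0.5071.
u_2 = w_2 + 0.5071·q_1 = (-1.6571, 0.2571, -1.2571, 2.0857).
‖u_2‖ = 2.9568, so q_2 = (-0.5604, 0.0870, -0.4252, 0.7054).
r_{13} = q_1·w_3 = 2.8735; r_{23} = q_2·w_3 = -2.2128.
u_3 = w_3 − 2.8735·q_1 + 2.2128·q_2 = (-0.1830, 0.7353, 0.5163, 0.0752).
‖u_3‖ = 0.9200, so q_3 = (-0.1989, 0.7992, 0.5612, 0.0817).
Qᵀb = (-4.9019, 1.1885, -1.3960).
Back-substitute: x_3 = -1.3960/0.9200 = -1.5174.
x_2 = (1.1885 + 2.2128·(-1.5174))/2.9568 = -0.7336.
x_1 = (-4.9019 + 0.5071·(-0.7336) − 2.8735·(-1.5174))/5.9161 = -0.1544.

x = (-0.1544, -0.7336, -1.5174)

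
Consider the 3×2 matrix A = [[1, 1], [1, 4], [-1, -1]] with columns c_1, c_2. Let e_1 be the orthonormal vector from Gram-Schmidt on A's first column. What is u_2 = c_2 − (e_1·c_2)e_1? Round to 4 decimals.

u_2 = (-1.0000, 2.0000, 1.0000)

c_1 = (1, 1, -1); ‖c_1‖ = 1.7321, so e_1 = (0.5774, 0.5774, -0.5774).
e_1·c_2 = 0.5774·1 + 0.5774·4 + (-0.5774)·(-1) = 3.4641.
u_2 = c_2 − 3.4641·e_1 = (-1.0000, 2.0000, 1.0000).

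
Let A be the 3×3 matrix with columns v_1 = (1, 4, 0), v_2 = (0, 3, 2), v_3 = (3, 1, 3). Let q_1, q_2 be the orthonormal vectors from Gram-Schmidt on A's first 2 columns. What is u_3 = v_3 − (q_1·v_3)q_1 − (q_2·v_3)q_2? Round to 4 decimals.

u_3 = (3.2208, -0.8052, 1.2078)

q_1 = v_1/‖v_1‖ = (1, 4, 0)/4.1231 = (0.2425, 0.9701, 0.0000).
r_{12} = q_1·v_2 = 2.9104.
u_2 = v_2 − 2.9104·q_1 = (-0.7059, 0.1765, 2.0000).
‖u_2‖ = 2.1282, so q_2 = (-0.3317, 0.0829, 0.9397).
r_{13} = q_1·v_3 = 1.6977; r_{23} = q_2·v_3 = 1.9071.
u_3 = v_3 − 1.6977·q_1 − 1.9071·q_2 = (3.2208, -0.8052, 1.2078).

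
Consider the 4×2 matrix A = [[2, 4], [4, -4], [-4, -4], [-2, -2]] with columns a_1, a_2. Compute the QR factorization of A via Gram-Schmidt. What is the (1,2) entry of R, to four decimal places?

r_{12} = 1.8974

a_1 = (2, 4, -4, -2); ‖a_1‖ = 6.3246, so q_1 = (0.3162, 0.6325, -0.6325, -0.3162).
r_{12} = q_1·a_2 = 1.8974.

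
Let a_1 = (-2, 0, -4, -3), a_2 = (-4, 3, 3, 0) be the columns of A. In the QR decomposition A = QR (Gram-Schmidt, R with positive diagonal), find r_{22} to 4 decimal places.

r_{22} = 5.7834

a_1 = (-2, 0, -4, -3); ‖a_1‖ = 5.3852, so e_1 = (-0.3714, 0.0000, -0.7428, -0.5571).
e_1·a_2 = (-0.3714)·(-4) + 0.0000·3 + (-0.7428)·3 + (-0.5571)·0 = -0.7428.
u_2 = a_2 + 0.7428·e_1 = (-4.2759, 3.0000, 2.4483, -0.4138).
r_{22} = ‖u_2‖ = 5.7834.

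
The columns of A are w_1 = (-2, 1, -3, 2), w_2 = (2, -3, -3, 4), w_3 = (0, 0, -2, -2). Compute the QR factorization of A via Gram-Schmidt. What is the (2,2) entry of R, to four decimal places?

r_{22} = 5.6960

w_1 = (-2, 1, -3, 2); ‖w_1‖ = 4.2426, so q_1 = (-0.4714, 0.2357, -0.7071, 0.4714).
q_1·w_2 = (-0.4714)·2 + 0.2357·(-3) + (-0.7071)·(-3) + 0.4714·4 = 2.3570.
u_2 = w_2 − 2.3570·q_1 = (3.1111, -3.5556, -1.3333, 2.8889).
r_{22} = ‖u_2‖ = 5.6960.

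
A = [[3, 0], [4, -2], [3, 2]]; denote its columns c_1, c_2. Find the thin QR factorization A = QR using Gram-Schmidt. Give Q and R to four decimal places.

c_1 = (3, 4, 3); ‖c_1‖ = 5.8310, so e_1 = (0.5145, 0.6860, 0.5145).
e_1·c_2 = 0.5145·0 + 0.6860·(-2) + 0.5145·2 = -0.3430.
u_2 = c_2 + 0.3430·e_1 = (0.1765, -1.7647, 2.1765).
‖u_2‖ = 2.8076, so e_2 = (0.0629, -0.6286, 0.7752).

Q = [[0.5145, 0.0629], [0.6860, -0.6286], [0.5145, 0.7752]], R = [[5.8310, -0.3430], [0.0000, 2.8076]]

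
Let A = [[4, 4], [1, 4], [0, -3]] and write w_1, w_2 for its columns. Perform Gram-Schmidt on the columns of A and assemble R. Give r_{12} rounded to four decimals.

q_1 = w_1/‖w_1‖ = (4, 1, 0)/4.1231 = (0.9701, 0.2425, 0.0000).
r_{12} = q_1·w_2 = 4.8507.

r_{12} = 4.8507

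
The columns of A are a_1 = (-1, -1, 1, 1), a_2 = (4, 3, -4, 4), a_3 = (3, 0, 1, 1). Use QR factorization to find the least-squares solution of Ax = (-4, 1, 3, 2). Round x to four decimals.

x = (1.9601, 0.0505, -0.5133)

a_1 = (-1, -1, 1, 1); ‖a_1‖ = 2.0000, so q_1 = (-0.5000, -0.5000, 0.5000, 0.5000).
q_1·a_2 = (-0.5000)·4 + (-0.5000)·3 + 0.5000·(-4) + 0.5000·4 = -3.5000.
u_2 = a_2 + 3.5000·q_1 = (2.2500, 1.2500, -2.2500, 5.7500).
‖u_2‖ = 6.6895, so q_2 = (0.3363, 0.1869, -0.3363, 0.8596).
q_1·a_3 = (-0.5000)·3 + (-0.5000)·0 + 0.5000·1 + 0.5000·1 = -0.5000; q_2·a_3 = 0.3363·3 + 0.1869·0 + (-0.3363)·1 + 0.8596·1 = 1.5322.
u_3 = a_3 + 0.5000·q_1 − 1.5322·q_2 = (2.2346, -0.5363, 1.7654, -0.0670).
‖u_3‖ = 2.8987, so q_3 = (0.7709, -0.1850, 0.6090, -0.0231).
Qᵀb = (4.0000, -0.4485, -1.4879).
Back-substitute: x_3 = -1.4879/2.8987 = -0.5133.
x_2 = (-0.4485 − 1.5322·(-0.5133))/6.6895 = 0.0505.
x_1 = (4.0000 + 3.5000·0.0505 + 0.5000·(-0.5133))/2.0000 = 1.9601.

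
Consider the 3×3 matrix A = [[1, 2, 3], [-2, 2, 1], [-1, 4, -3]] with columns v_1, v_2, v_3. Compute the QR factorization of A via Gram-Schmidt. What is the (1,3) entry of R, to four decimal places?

v_1 = (1, -2, -1); ‖v_1‖ = 2.4495, so q_1 = (0.4082, -0.8165, -0.4082).
r_{13} = q_1·v_3 = 1.6330.

r_{13} = 1.6330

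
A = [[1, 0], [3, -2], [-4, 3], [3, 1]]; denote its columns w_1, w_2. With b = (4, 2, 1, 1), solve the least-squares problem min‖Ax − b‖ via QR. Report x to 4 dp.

e_1 = w_1/‖w_1‖ = (1, 3, -4, 3)/5.9161 = (0.1690, 0.5071, -0.6761, 0.5071).
r_{12} = e_1·w_2 = -2.5355.
u_2 = w_2 + 2.5355·e_1 = (0.4286, -0.7143, 1.2857, 2.2857).
‖u_2‖ = 2.7516, so e_2 = (0.1558, -0.2596, 0.4673, 0.8307).
Qᵀb = (1.5213, 1.4018).
Back-substitute: x_2 = 1.4018/2.7516 = 0.5094.
x_1 = (1.5213 + 2.5355·0.5094)/5.9161 = 0.4755.

x = (0.4755, 0.5094)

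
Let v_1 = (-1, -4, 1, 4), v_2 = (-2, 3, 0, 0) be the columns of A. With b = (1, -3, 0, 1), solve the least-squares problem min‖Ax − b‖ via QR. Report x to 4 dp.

x = (0.2485, -0.6550)

v_1 = (-1, -4, 1, 4); ‖v_1‖ = 5.8310, so e_1 = (-0.1715, -0.6860, 0.1715, 0.6860).
e_1·v_2 = (-0.1715)·(-2) + (-0.6860)·3 + 0.1715·0 + 0.6860·0 = -1.7150.
u_2 = v_2 + 1.7150·e_1 = (-2.2941, 1.8235, 0.2941, 1.1765).
‖u_2‖ = 3.1716, so e_2 = (-0.7233, 0.5750, 0.0927, 0.3709).
Qᵀb = (2.5725, -2.0773).
Back-substitute: x_2 = -2.0773/3.1716 = -0.6550.
x_1 = (2.5725 + 1.7150·(-0.6550))/5.8310 = 0.2485.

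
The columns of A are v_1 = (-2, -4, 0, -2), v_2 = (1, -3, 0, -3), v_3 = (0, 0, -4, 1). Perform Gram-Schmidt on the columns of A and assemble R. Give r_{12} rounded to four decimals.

v_1 = (-2, -4, 0, -2); ‖v_1‖ = 4.8990, so q_1 = (-0.4082, -0.8165, 0.0000, -0.4082).
r_{12} = q_1·v_2 = 3.2660.

r_{12} = 3.2660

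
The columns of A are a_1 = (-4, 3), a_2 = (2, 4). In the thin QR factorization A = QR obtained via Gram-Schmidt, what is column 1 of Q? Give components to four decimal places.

q_1 = (-0.8000, 0.6000)

a_1 = (-4, 3); ‖a_1‖ = 5.0000, so q_1 = (-0.8000, 0.6000).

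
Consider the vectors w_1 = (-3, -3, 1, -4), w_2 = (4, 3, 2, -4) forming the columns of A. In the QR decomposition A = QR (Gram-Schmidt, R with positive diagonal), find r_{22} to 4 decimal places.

r_{22} = 6.6890

w_1 = (-3, -3, 1, -4); ‖w_1‖ = 5.9161, so e_1 = (-0.5071, -0.5071, 0.1690, -0.6761).
e_1·w_2 = (-0.5071)·4 + (-0.5071)·3 + 0.1690·2 + (-0.6761)·(-4) = -0.5071.
u_2 = w_2 + 0.5071·e_1 = (3.7429, 2.7429, 2.0857, -4.3429).
r_{22} = ‖u_2‖ = 6.6890.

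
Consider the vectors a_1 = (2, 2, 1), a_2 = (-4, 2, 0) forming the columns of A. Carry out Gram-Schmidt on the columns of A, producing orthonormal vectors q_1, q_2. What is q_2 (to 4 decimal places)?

q_1 = a_1/‖a_1‖ = (2, 2, 1)/3.0000 = (0.6667, 0.6667, 0.3333).
r_{12} = q_1·a_2 = -1.3333.
u_2 = a_2 + 1.3333·q_1 = (-3.1111, 2.8889, 0.4444).
‖u_2‖ = 4.2687, so q_2 = (-0.7288, 0.6768, 0.1041).

q_2 = (-0.7288, 0.6768, 0.1041)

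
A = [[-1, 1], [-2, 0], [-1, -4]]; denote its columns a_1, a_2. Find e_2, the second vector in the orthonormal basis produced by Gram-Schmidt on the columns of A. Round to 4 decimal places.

a_1 = (-1, -2, -1); ‖a_1‖ = 2.4495, so e_1 = (-0.4082, -0.8165, -0.4082).
e_1·a_2 = (-0.4082)·1 + (-0.8165)·0 + (-0.4082)·(-4) = 1.2247.
u_2 = a_2 − 1.2247·e_1 = (1.5000, 1.0000, -3.5000).
‖u_2‖ = 3.9370, so e_2 = (0.3810, 0.2540, -0.8890).

e_2 = (0.3810, 0.2540, -0.8890)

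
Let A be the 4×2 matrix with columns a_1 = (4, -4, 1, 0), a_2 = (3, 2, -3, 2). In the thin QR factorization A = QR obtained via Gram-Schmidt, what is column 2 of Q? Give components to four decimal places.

a_1 = (4, -4, 1, 0); ‖a_1‖ = 5.7446, so q_1 = (0.6963, -0.6963, 0.1741, 0.0000).
q_1·a_2 = 0.6963·3 + (-0.6963)·2 + 0.1741·(-3) + 0.0000·2 = 0.1741.
u_2 = a_2 − 0.1741·q_1 = (2.8788, 2.1212, -3.0303, 2.0000).
‖u_2‖ = 5.0960, so q_2 = (0.5649, 0.4162, -0.5946, 0.3925).

q_2 = (0.5649, 0.4162, -0.5946, 0.3925)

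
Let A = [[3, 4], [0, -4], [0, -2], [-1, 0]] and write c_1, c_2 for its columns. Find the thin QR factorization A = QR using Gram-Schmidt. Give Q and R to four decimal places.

c_1 = (3, 0, 0, -1); ‖c_1‖ = 3.1623, so q_1 = (0.9487, 0.0000, 0.0000, -0.3162).
q_1·c_2 = 0.9487·4 + 0.0000·(-4) + 0.0000·(-2) + (-0.3162)·0 = 3.7947.
u_2 = c_2 − 3.7947·q_1 = (0.4000, -4.0000, -2.0000, 1.2000).
‖u_2‖ = 4.6476, so q_2 = (0.0861, -0.8607, -0.4303, 0.2582).

Q = [[0.9487, 0.0861], [0.0000, -0.8607], [0.0000, -0.4303], [-0.3162, 0.2582]], R = [[3.1623, 3.7947], [0.0000, 4.6476]]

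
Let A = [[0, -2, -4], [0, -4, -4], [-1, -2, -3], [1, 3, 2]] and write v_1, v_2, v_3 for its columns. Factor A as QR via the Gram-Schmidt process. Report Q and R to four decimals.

e_1 = v_1/‖v_1‖ = (0, 0, -1, 1)/1.4142 = (0.0000, 0.0000, -0.7071, 0.7071).
r_{12} = e_1·v_2 = 3.5355.
u_2 = v_2 − 3.5355·e_1 = (-2.0000, -4.0000, 0.5000, 0.5000).
‖u_2‖ = 4.5277, so e_2 = (-0.4417, -0.8835, 0.1104, 0.1104).
r_{13} = e_1·v_3 = 3.5355; r_{23} = e_2·v_3 = 5.1903.
u_3 = v_3 − 3.5355·e_1 − 5.1903·e_2 = (-1.7073, 0.5854, -1.0732, -1.0732).
‖u_3‖ = 2.3582, so e_3 = (-0.7240, 0.2482, -0.4551, -0.4551).

Q = [[0.0000, -0.4417, -0.7240], [0.0000, -0.8835, 0.2482], [-0.7071, 0.1104, -0.4551], [0.7071, 0.1104, -0.4551]], R = [[1.4142, 3.5355, 3.5355], [0.0000, 4.5277, 5.1903], [0.0000, 0.0000, 2.3582]]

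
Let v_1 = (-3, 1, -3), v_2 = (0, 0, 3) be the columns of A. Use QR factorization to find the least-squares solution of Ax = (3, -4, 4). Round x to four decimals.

x = (-1.3000, 0.0333)

v_1 = (-3, 1, -3); ‖v_1‖ = 4.3589, so e_1 = (-0.6882, 0.2294, -0.6882).
e_1·v_2 = (-0.6882)·0 + 0.2294·0 + (-0.6882)·3 = -2.0647.
u_2 = v_2 + 2.0647·e_1 = (-1.4211, 0.4737, 1.5789).
‖u_2‖ = 2.1764, so e_2 = (-0.6529, 0.2176, 0.7255).
Qᵀb = (-5.7354, 0.0725).
Back-substitute: x_2 = 0.0725/2.1764 = 0.0333.
x_1 = (-5.7354 + 2.0647·0.0333)/4.3589 = -1.3000.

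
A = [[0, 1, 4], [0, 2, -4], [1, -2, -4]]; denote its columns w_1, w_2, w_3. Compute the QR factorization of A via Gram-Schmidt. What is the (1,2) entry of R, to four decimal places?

w_1 = (0, 0, 1); ‖w_1‖ = 1.0000, so e_1 = (0.0000, 0.0000, 1.0000).
r_{12} = e_1·w_2 = -2.0000.

r_{12} = -2.0000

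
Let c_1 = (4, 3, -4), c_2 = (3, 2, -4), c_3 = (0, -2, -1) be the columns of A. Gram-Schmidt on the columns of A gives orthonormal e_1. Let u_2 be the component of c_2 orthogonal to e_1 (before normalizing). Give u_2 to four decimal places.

u_2 = (-0.3171, -0.4878, -0.6829)

e_1 = c_1/‖c_1‖ = (4, 3, -4)/6.4031 = (0.6247, 0.4685, -0.6247).
r_{12} = e_1·c_2 = 5.3099.
u_2 = c_2 − 5.3099·e_1 = (-0.3171, -0.4878, -0.6829).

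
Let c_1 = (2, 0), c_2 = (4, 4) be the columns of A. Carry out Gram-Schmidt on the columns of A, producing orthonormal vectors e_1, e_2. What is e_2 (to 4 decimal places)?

e_2 = (0.0000, 1.0000)

c_1 = (2, 0); ‖c_1‖ = 2.0000, so e_1 = (1.0000, 0.0000).
e_1·c_2 = 1.0000·4 + 0.0000·4 = 4.0000.
u_2 = c_2 − 4.0000·e_1 = (0.0000, 4.0000).
‖u_2‖ = 4.0000, so e_2 = (0.0000, 1.0000).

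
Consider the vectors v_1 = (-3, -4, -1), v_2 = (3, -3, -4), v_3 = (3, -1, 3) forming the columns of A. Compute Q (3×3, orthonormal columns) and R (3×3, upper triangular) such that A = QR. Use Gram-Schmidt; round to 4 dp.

q_1 = v_1/‖v_1‖ = (-3, -4, -1)/5.0990 = (-0.5883, -0.7845, -0.1961).
r_{12} = q_1·v_2 = 1.3728.
u_2 = v_2 − 1.3728·q_1 = (3.8077, -1.9231, -3.7308).
‖u_2‖ = 5.6670, so q_2 = (0.6719, -0.3393, -0.6583).
r_{13} = q_1·v_3 = -1.5689; r_{23} = q_2·v_3 = 0.3801.
u_3 = v_3 + 1.5689·q_1 − 0.3801·q_2 = (1.8216, -2.1018, 2.9425).
‖u_3‖ = 4.0490, so q_3 = (0.4499, -0.5191, 0.7267).

Q = [[-0.5883, 0.6719, 0.4499], [-0.7845, -0.3393, -0.5191], [-0.1961, -0.6583, 0.7267]], R = [[5.0990, 1.3728, -1.5689], [0.0000, 5.6670, 0.3801], [0.0000, 0.0000, 4.0490]]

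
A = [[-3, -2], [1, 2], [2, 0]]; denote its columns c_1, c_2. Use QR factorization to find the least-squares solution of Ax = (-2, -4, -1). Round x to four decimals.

c_1 = (-3, 1, 2); ‖c_1‖ = 3.7417, so q_1 = (-0.8018, 0.2673, 0.5345).
q_1·c_2 = (-0.8018)·(-2) + 0.2673·2 + 0.5345·0 = 2.1381.
u_2 = c_2 − 2.1381·q_1 = (-0.2857, 1.4286, -1.1429).
‖u_2‖ = 1.8516, so q_2 = (-0.1543, 0.7715, -0.6172).
Qᵀb = (0.0000, -2.1602).
Back-substitute: x_2 = -2.1602/1.8516 = -1.1667.
x_1 = (0.0000 − 2.1381·(-1.1667))/3.7417 = 0.6667.

x = (0.6667, -1.1667)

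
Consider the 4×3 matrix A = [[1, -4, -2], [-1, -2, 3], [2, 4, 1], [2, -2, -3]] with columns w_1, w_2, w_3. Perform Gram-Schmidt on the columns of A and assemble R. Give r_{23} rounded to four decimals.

r_{23} = 2.1930

w_1 = (1, -1, 2, 2); ‖w_1‖ = 3.1623, so q_1 = (0.3162, -0.3162, 0.6325, 0.6325).
q_1·w_2 = 0.3162·(-4) + (-0.3162)·(-2) + 0.6325·4 + 0.6325·(-2) = 0.6325.
u_2 = w_2 − 0.6325·q_1 = (-4.2000, -1.8000, 3.6000, -2.4000).
‖u_2‖ = 6.2929, so q_2 = (-0.6674, -0.2860, 0.5721, -0.3814).
r_{23} = q_2·w_3 = 2.1930.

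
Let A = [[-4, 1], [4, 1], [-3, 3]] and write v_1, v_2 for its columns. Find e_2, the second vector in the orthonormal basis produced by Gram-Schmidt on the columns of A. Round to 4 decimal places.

e_2 = (0.0406, 0.6252, 0.7794)

v_1 = (-4, 4, -3); ‖v_1‖ = 6.4031, so e_1 = (-0.6247, 0.6247, -0.4685).
e_1·v_2 = (-0.6247)·1 + 0.6247·1 + (-0.4685)·3 = -1.4056.
u_2 = v_2 + 1.4056·e_1 = (0.1220, 1.8780, 2.3415).
‖u_2‖ = 3.0041, so e_2 = (0.0406, 0.6252, 0.7794).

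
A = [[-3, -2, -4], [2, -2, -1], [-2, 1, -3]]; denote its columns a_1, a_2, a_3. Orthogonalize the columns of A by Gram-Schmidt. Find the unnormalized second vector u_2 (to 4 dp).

u_2 = (-2.0000, -2.0000, 1.0000)

q_1 = a_1/‖a_1‖ = (-3, 2, -2)/4.1231 = (-0.7276, 0.4851, -0.4851).
r_{12} = q_1·a_2 = 0.0000.
u_2 = a_2 + 0.0000·q_1 = (-2.0000, -2.0000, 1.0000).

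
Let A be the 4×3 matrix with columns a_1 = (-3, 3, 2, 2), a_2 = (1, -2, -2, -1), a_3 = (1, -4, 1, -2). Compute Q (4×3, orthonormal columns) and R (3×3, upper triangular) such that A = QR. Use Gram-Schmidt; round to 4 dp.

q_1 = a_1/‖a_1‖ = (-3, 3, 2, 2)/5.0990 = (-0.5883, 0.5883, 0.3922, 0.3922).
r_{12} = q_1·a_2 = -2.9417.
u_2 = a_2 + 2.9417·q_1 = (-0.7308, -0.2692, -0.8462, 0.1538).
‖u_2‖ = 1.1602, so q_2 = (-0.6298, -0.2320, -0.7293, 0.1326).
r_{13} = q_1·a_3 = -3.3340; r_{23} = q_2·a_3 = -0.6961.
u_3 = a_3 + 3.3340·q_1 + 0.6961·q_2 = (-1.4000, -2.2000, 1.8000, -0.6000).
‖u_3‖ = 3.2249, so q_3 = (-0.4341, -0.6822, 0.5582, -0.1861).

Q = [[-0.5883, -0.6298, -0.4341], [0.5883, -0.2320, -0.6822], [0.3922, -0.7293, 0.5582], [0.3922, 0.1326, -0.1861]], R = [[5.0990, -2.9417, -3.3340], [0.0000, 1.1602, -0.6961], [0.0000, 0.0000, 3.2249]]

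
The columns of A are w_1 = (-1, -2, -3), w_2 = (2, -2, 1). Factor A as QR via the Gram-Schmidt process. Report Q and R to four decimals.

Q = [[-0.2673, 0.6454], [-0.5345, -0.7171], [-0.8018, 0.2630]], R = [[3.7417, -0.2673], [0.0000, 2.9881]]

w_1 = (-1, -2, -3); ‖w_1‖ = 3.7417, so q_1 = (-0.2673, -0.5345, -0.8018).
q_1·w_2 = (-0.2673)·2 + (-0.5345)·(-2) + (-0.8018)·1 = -0.2673.
u_2 = w_2 + 0.2673·q_1 = (1.9286, -2.1429, 0.7857).
‖u_2‖ = 2.9881, so q_2 = (0.6454, -0.7171, 0.2630).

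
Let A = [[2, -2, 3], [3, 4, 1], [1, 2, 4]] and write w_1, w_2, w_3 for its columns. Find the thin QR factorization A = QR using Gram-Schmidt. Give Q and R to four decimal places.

w_1 = (2, 3, 1); ‖w_1‖ = 3.7417, so e_1 = (0.5345, 0.8018, 0.2673).
e_1·w_2 = 0.5345·(-2) + 0.8018·4 + 0.2673·2 = 2.6726.
u_2 = w_2 − 2.6726·e_1 = (-3.4286, 1.8571, 1.2857).
‖u_2‖ = 4.1057, so e_2 = (-0.8351, 0.4523, 0.3132).
e_1·w_3 = 0.5345·3 + 0.8018·1 + 0.2673·4 = 3.4744; e_2·w_3 = (-0.8351)·3 + 0.4523·1 + 0.3132·4 = -0.8003.
u_3 = w_3 − 3.4744·e_1 + 0.8003·e_2 = (0.4746, -1.4237, 3.3220).
‖u_3‖ = 3.6453, so e_3 = (0.1302, -0.3906, 0.9113).

Q = [[0.5345, -0.8351, 0.1302], [0.8018, 0.4523, -0.3906], [0.2673, 0.3132, 0.9113]], R = [[3.7417, 2.6726, 3.4744], [0.0000, 4.1057, -0.8003], [0.0000, 0.0000, 3.6453]]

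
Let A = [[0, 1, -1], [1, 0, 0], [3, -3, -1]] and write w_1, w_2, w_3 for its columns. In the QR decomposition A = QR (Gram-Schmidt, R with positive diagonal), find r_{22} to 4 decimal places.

w_1 = (0, 1, 3); ‖w_1‖ = 3.1623, so e_1 = (0.0000, 0.3162, 0.9487).
e_1·w_2 = 0.0000·1 + 0.3162·0 + 0.9487·(-3) = -2.8460.
u_2 = w_2 + 2.8460·e_1 = (1.0000, 0.9000, -0.3000).
r_{22} = ‖u_2‖ = 1.3784.

r_{22} = 1.3784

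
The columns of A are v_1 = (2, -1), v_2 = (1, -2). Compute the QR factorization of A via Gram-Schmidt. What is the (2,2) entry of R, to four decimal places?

q_1 = v_1/‖v_1‖ = (2, -1)/2.2361 = (0.8944, -0.4472).
r_{12} = q_1·v_2 = 1.7889.
u_2 = v_2 − 1.7889·q_1 = (-0.6000, -1.2000).
r_{22} = ‖u_2‖ = 1.3416.

r_{22} = 1.3416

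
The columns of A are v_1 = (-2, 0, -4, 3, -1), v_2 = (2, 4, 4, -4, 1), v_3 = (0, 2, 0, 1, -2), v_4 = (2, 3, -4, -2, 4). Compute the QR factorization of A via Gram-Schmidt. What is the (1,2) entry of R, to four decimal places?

q_1 = v_1/‖v_1‖ = (-2, 0, -4, 3, -1)/5.4772 = (-0.3651, 0.0000, -0.7303, 0.5477, -0.1826).
r_{12} = q_1·v_2 = -6.0249.

r_{12} = -6.0249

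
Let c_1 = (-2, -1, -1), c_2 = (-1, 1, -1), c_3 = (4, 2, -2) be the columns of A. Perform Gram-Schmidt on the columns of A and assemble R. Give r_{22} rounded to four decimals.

r_{22} = 1.5275

q_1 = c_1/‖c_1‖ = (-2, -1, -1)/2.4495 = (-0.8165, -0.4082, -0.4082).
r_{12} = q_1·c_2 = 0.8165.
u_2 = c_2 − 0.8165·q_1 = (-0.3333, 1.3333, -0.6667).
r_{22} = ‖u_2‖ = 1.5275.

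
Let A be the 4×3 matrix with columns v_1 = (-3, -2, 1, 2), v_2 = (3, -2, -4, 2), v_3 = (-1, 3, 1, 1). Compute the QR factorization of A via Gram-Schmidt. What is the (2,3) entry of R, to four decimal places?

r_{23} = -1.9565

v_1 = (-3, -2, 1, 2); ‖v_1‖ = 4.2426, so q_1 = (-0.7071, -0.4714, 0.2357, 0.4714).
q_1·v_2 = (-0.7071)·3 + (-0.4714)·(-2) + 0.2357·(-4) + 0.4714·2 = -1.1785.
u_2 = v_2 + 1.1785·q_1 = (2.1667, -2.5556, -3.7222, 2.5556).
‖u_2‖ = 5.6224, so q_2 = (0.3854, -0.4545, -0.6620, 0.4545).
r_{23} = q_2·v_3 = -1.9565.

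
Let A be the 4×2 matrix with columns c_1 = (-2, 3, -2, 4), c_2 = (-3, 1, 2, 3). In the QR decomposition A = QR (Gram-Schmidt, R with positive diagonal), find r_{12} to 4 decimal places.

r_{12} = 2.9593

c_1 = (-2, 3, -2, 4); ‖c_1‖ = 5.7446, so q_1 = (-0.3482, 0.5222, -0.3482, 0.6963).
r_{12} = q_1·c_2 = 2.9593.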